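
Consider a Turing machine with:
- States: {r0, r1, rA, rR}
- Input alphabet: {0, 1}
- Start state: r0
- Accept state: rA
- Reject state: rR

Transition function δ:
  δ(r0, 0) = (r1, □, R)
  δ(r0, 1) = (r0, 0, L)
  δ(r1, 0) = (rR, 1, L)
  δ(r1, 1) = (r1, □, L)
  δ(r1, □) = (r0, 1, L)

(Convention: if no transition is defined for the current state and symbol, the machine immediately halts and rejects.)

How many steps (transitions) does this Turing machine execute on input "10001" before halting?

Execution trace:
Initial: [r0]10001
Step 1: δ(r0, 1) = (r0, 0, L) → [r0]□00001

No transition is defined for δ(r0, □). By convention the machine halts and rejects.

The machine executed 1 step before halting.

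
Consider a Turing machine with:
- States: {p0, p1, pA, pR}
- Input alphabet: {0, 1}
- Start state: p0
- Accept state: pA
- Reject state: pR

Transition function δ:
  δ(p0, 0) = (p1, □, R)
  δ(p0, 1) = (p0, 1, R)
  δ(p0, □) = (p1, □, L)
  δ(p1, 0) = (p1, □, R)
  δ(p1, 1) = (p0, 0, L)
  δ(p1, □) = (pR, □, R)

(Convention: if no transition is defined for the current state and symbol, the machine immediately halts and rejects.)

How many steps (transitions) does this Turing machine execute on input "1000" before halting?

Execution trace:
Initial: [p0]1000
Step 1: δ(p0, 1) = (p0, 1, R) → 1[p0]000
Step 2: δ(p0, 0) = (p1, □, R) → 1□[p1]00
Step 3: δ(p1, 0) = (p1, □, R) → 1□□[p1]0
Step 4: δ(p1, 0) = (p1, □, R) → 1□□□[p1]□
Step 5: δ(p1, □) = (pR, □, R) → 1□□□□[pR]□

The machine reaches the reject state pR and halts.

The machine executed 5 steps before halting.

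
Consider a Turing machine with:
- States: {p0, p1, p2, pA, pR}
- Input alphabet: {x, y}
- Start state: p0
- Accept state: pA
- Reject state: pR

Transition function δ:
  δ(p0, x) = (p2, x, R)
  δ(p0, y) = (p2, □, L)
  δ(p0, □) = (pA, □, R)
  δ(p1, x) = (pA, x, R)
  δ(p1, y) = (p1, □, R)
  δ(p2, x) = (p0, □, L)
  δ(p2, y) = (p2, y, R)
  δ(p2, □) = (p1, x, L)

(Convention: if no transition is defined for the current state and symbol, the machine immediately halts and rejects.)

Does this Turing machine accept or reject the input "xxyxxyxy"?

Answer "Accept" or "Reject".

Execution trace:
Initial: [p0]xxyxxyxy
Step 1: δ(p0, x) = (p2, x, R) → x[p2]xyxxyxy
Step 2: δ(p2, x) = (p0, □, L) → [p0]x□yxxyxy
Step 3: δ(p0, x) = (p2, x, R) → x[p2]□yxxyxy
Step 4: δ(p2, □) = (p1, x, L) → [p1]xxyxxyxy
Step 5: δ(p1, x) = (pA, x, R) → x[pA]xyxxyxy

The machine reaches the accept state pA and halts.

Answer: Accept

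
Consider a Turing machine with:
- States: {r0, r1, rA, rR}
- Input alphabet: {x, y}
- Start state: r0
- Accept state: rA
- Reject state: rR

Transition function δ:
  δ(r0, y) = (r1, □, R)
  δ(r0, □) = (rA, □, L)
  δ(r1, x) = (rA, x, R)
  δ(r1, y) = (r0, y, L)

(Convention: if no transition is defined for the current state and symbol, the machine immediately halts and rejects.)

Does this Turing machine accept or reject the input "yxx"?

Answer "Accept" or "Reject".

Execution trace:
Initial: [r0]yxx
Step 1: δ(r0, y) = (r1, □, R) → □[r1]xx
Step 2: δ(r1, x) = (rA, x, R) → □x[rA]x

The machine reaches the accept state rA and halts.

Answer: Accept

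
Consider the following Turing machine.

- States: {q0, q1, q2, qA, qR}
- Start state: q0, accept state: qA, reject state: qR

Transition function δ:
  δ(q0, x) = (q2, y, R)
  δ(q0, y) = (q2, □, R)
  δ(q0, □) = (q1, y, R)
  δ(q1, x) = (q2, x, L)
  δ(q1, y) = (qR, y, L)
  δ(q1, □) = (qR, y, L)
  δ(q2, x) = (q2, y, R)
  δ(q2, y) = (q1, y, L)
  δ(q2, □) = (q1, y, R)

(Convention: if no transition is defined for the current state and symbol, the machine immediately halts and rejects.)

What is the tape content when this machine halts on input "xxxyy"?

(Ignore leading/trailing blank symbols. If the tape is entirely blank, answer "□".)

Execution trace:
Initial: [q0]xxxyy
Step 1: δ(q0, x) = (q2, y, R) → y[q2]xxyy
Step 2: δ(q2, x) = (q2, y, R) → yy[q2]xyy
Step 3: δ(q2, x) = (q2, y, R) → yyy[q2]yy
Step 4: δ(q2, y) = (q1, y, L) → yy[q1]yyy
Step 5: δ(q1, y) = (qR, y, L) → y[qR]yyyy

The machine reaches the reject state qR and halts.

Final tape (ignoring leading/trailing blanks): yyyyy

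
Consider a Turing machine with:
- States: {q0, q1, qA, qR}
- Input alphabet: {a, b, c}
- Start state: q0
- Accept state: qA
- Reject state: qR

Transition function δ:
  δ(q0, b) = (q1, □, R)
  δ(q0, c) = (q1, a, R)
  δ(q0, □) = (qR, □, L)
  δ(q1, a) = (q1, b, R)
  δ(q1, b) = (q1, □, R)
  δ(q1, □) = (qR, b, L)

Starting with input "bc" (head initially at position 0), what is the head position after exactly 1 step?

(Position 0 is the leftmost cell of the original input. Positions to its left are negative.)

Execution trace (head position shown):
Step 0: [q0]bc  (head at position 0)
Step 1: move right → □[q1]c  (head at position 1)

After 1 step, the head is at position 1.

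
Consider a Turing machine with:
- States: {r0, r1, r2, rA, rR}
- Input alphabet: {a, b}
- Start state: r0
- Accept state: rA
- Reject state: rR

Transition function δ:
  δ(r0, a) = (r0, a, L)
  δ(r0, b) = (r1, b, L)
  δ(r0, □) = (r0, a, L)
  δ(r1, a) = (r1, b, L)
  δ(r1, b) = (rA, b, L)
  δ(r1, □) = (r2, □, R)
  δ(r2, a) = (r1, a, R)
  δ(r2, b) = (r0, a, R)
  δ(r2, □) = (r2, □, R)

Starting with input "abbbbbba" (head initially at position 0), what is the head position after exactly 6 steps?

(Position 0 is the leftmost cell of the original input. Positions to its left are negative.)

Execution trace (head position shown):
Step 0: [r0]abbbbbba  (head at position 0)
Step 1: move left → [r0]□abbbbbba  (head at position -1)
Step 2: move left → [r0]□aabbbbbba  (head at position -2)
Step 3: move left → [r0]□aaabbbbbba  (head at position -3)
Step 4: move left → [r0]□aaaabbbbbba  (head at position -4)
Step 5: move left → [r0]□aaaaabbbbbba  (head at position -5)
Step 6: move left → [r0]□aaaaaabbbbbba  (head at position -6)

After 6 steps, the head is at position -6.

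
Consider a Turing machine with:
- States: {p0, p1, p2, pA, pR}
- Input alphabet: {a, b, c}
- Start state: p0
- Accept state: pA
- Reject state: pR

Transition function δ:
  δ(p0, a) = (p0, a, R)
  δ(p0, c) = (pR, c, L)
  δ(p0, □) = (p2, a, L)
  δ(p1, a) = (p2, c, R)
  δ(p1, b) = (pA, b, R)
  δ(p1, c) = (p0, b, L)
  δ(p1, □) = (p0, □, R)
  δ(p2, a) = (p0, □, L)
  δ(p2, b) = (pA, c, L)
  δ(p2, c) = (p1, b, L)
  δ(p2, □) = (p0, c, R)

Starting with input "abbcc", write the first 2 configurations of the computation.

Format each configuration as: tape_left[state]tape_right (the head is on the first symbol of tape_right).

Transitions applied:
Step 1: δ(p0, a) = (p0, a, R)

The first 2 configurations are:
[p0]abbcc ⊢ a[p0]bbcc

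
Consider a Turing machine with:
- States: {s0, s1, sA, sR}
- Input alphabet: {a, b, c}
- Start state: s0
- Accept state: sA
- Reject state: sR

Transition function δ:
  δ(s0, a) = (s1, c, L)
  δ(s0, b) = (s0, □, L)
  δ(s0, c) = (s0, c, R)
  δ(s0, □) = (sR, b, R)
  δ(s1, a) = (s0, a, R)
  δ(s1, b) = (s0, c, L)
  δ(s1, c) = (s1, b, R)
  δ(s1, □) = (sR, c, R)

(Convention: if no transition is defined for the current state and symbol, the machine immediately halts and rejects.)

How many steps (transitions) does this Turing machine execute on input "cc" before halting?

Execution trace:
Initial: [s0]cc
Step 1: δ(s0, c) = (s0, c, R) → c[s0]c
Step 2: δ(s0, c) = (s0, c, R) → cc[s0]□
Step 3: δ(s0, □) = (sR, b, R) → ccb[sR]□

The machine reaches the reject state sR and halts.

The machine executed 3 steps before halting.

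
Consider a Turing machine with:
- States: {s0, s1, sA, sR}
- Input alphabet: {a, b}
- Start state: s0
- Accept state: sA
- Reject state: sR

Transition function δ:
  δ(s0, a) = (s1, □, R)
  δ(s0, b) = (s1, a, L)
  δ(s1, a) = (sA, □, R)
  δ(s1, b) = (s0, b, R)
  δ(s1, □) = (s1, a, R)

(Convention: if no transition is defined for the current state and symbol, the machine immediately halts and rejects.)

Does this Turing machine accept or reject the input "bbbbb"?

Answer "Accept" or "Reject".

Execution trace:
Initial: [s0]bbbbb
Step 1: δ(s0, b) = (s1, a, L) → [s1]□abbbb
Step 2: δ(s1, □) = (s1, a, R) → a[s1]abbbb
Step 3: δ(s1, a) = (sA, □, R) → a□[sA]bbbb

The machine reaches the accept state sA and halts.

Answer: Accept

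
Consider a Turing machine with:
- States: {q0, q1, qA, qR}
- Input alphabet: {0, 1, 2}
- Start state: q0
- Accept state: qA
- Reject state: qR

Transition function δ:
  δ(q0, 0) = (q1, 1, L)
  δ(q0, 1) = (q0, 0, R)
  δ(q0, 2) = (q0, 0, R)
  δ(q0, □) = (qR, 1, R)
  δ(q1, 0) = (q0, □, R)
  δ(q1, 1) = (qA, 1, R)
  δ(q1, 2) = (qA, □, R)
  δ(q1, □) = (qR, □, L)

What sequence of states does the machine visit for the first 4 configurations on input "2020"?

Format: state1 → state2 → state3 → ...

Execution trace:
Initial: [q0]2020
Step 1: δ(q0, 2) = (q0, 0, R) → 0[q0]020
Step 2: δ(q0, 0) = (q1, 1, L) → [q1]0120
Step 3: δ(q1, 0) = (q0, □, R) → □[q0]120

State sequence: q0 → q0 → q1 → q0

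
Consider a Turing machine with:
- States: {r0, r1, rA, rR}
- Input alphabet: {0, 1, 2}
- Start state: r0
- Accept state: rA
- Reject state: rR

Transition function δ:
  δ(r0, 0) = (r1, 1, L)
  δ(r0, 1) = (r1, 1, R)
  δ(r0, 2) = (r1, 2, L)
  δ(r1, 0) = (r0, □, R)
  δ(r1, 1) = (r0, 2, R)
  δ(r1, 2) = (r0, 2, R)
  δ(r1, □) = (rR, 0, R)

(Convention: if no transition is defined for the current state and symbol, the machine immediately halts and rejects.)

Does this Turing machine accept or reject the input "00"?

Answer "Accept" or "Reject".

Execution trace:
Initial: [r0]00
Step 1: δ(r0, 0) = (r1, 1, L) → [r1]□10
Step 2: δ(r1, □) = (rR, 0, R) → 0[rR]10

The machine reaches the reject state rR and halts.

Answer: Reject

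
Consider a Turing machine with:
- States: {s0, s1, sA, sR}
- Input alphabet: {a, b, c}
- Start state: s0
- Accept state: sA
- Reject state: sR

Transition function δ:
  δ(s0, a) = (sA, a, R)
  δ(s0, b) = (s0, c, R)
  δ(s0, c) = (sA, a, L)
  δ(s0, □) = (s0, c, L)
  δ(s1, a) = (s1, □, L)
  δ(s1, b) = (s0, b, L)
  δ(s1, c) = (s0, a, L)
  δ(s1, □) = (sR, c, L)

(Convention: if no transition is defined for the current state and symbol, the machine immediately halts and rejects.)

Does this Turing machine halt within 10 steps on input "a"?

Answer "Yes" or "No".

Execution trace:
Initial: [s0]a
Step 1: δ(s0, a) = (sA, a, R) → a[sA]□

The machine reaches the accept state sA and halts.
The machine halted after 1 step (within the 10-step bound).

Answer: Yes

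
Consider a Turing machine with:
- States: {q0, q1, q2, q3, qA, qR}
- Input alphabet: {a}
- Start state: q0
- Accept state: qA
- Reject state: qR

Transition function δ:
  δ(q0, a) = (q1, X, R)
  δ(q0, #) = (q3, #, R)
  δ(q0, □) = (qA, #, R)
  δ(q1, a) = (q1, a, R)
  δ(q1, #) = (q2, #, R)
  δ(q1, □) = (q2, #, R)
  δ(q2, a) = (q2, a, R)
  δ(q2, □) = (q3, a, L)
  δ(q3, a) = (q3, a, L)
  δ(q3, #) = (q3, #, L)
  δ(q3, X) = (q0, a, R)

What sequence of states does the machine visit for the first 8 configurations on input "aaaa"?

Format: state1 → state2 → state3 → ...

Execution trace:
Initial: [q0]aaaa
Step 1: δ(q0, a) = (q1, X, R) → X[q1]aaa
Step 2: δ(q1, a) = (q1, a, R) → Xa[q1]aa
Step 3: δ(q1, a) = (q1, a, R) → Xaa[q1]a
Step 4: δ(q1, a) = (q1, a, R) → Xaaa[q1]□
Step 5: δ(q1, □) = (q2, #, R) → Xaaa#[q2]□
Step 6: δ(q2, □) = (q3, a, L) → Xaaa[q3]#a
Step 7: δ(q3, #) = (q3, #, L) → Xaa[q3]a#a

State sequence: q0 → q1 → q1 → q1 → q1 → q2 → q3 → q3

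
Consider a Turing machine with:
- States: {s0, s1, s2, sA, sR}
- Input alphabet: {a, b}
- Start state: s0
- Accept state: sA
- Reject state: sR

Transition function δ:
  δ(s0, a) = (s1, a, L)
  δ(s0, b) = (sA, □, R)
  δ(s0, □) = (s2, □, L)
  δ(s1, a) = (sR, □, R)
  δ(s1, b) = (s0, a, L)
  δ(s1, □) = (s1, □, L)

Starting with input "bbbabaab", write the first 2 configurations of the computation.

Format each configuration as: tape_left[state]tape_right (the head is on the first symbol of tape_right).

Transitions applied:
Step 1: δ(s0, b) = (sA, □, R)

The first 2 configurations are:
[s0]bbbabaab ⊢ □[sA]bbabaab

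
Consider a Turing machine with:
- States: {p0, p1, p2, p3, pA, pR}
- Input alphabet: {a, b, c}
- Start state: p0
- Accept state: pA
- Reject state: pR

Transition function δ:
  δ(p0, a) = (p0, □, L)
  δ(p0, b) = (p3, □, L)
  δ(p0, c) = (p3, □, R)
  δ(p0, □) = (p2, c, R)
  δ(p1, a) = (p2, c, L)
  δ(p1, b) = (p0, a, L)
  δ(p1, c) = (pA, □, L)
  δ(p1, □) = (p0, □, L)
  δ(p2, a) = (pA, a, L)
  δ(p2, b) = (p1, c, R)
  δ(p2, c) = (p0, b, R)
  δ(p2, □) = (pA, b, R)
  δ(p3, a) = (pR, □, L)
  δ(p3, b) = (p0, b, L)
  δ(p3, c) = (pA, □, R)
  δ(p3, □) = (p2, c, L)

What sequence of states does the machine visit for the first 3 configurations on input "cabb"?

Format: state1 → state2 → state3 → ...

Execution trace:
Initial: [p0]cabb
Step 1: δ(p0, c) = (p3, □, R) → □[p3]abb
Step 2: δ(p3, a) = (pR, □, L) → [pR]□□bb

The machine reaches the reject state pR and halts.

State sequence: p0 → p3 → pR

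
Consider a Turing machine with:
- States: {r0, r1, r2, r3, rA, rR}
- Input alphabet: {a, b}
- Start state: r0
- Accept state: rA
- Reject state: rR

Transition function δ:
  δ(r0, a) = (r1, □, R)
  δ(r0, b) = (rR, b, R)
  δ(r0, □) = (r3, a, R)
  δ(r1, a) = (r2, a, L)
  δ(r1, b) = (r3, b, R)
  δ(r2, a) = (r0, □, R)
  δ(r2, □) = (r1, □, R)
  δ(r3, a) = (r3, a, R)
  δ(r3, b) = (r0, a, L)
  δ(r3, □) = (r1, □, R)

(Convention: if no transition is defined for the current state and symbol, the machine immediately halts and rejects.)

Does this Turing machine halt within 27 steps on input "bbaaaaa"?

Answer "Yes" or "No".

Execution trace:
Initial: [r0]bbaaaaa
Step 1: δ(r0, b) = (rR, b, R) → b[rR]baaaaa

The machine reaches the reject state rR and halts.
The machine halted after 1 step (within the 27-step bound).

Answer: Yes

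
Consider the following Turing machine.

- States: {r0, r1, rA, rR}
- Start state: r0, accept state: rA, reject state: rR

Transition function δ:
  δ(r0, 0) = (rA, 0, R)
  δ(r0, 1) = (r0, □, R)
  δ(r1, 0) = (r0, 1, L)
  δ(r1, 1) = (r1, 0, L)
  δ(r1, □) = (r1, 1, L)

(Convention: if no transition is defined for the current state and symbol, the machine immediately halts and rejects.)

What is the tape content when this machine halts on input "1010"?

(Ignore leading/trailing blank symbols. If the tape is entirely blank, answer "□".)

Execution trace:
Initial: [r0]1010
Step 1: δ(r0, 1) = (r0, □, R) → □[r0]010
Step 2: δ(r0, 0) = (rA, 0, R) → □0[rA]10

The machine reaches the accept state rA and halts.

Final tape (ignoring leading/trailing blanks): 010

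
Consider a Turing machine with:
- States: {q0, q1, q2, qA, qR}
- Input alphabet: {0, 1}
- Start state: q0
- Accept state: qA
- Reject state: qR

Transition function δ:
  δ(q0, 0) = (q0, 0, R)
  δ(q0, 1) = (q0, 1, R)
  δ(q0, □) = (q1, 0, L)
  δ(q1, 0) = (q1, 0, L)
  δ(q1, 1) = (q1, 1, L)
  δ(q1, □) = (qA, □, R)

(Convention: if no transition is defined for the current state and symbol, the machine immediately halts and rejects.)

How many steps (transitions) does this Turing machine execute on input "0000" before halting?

Execution trace:
Initial: [q0]0000
Step 1: δ(q0, 0) = (q0, 0, R) → 0[q0]000
Step 2: δ(q0, 0) = (q0, 0, R) → 00[q0]00
Step 3: δ(q0, 0) = (q0, 0, R) → 000[q0]0
Step 4: δ(q0, 0) = (q0, 0, R) → 0000[q0]□
Step 5: δ(q0, □) = (q1, 0, L) → 000[q1]00
Step 6: δ(q1, 0) = (q1, 0, L) → 00[q1]000
Step 7: δ(q1, 0) = (q1, 0, L) → 0[q1]0000
Step 8: δ(q1, 0) = (q1, 0, L) → [q1]00000
Step 9: δ(q1, 0) = (q1, 0, L) → [q1]□00000
Step 10: δ(q1, □) = (qA, □, R) → □[qA]00000

The machine reaches the accept state qA and halts.

The machine executed 10 steps before halting.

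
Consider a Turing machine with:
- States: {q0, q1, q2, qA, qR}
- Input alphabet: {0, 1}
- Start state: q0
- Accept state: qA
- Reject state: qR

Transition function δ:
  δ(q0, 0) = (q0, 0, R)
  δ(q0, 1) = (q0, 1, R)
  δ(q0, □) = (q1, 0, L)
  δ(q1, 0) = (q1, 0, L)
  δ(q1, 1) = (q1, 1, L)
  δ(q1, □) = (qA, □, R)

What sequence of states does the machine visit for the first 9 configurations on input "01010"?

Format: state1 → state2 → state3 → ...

Execution trace:
Initial: [q0]01010
Step 1: δ(q0, 0) = (q0, 0, R) → 0[q0]1010
Step 2: δ(q0, 1) = (q0, 1, R) → 01[q0]010
Step 3: δ(q0, 0) = (q0, 0, R) → 010[q0]10
Step 4: δ(q0, 1) = (q0, 1, R) → 0101[q0]0
Step 5: δ(q0, 0) = (q0, 0, R) → 01010[q0]□
Step 6: δ(q0, □) = (q1, 0, L) → 0101[q1]00
Step 7: δ(q1, 0) = (q1, 0, L) → 010[q1]100
Step 8: δ(q1, 1) = (q1, 1, L) → 01[q1]0100

State sequence: q0 → q0 → q0 → q0 → q0 → q0 → q1 → q1 → q1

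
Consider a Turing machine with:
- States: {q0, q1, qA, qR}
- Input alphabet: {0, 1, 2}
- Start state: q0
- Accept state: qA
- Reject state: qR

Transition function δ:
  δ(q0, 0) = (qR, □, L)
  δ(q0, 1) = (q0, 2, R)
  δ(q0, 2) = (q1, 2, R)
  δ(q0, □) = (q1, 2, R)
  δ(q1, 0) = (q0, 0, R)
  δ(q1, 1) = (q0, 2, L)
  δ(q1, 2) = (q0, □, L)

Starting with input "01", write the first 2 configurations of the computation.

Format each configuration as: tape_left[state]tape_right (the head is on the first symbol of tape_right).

Transitions applied:
Step 1: δ(q0, 0) = (qR, □, L)

The first 2 configurations are:
[q0]01 ⊢ [qR]□□1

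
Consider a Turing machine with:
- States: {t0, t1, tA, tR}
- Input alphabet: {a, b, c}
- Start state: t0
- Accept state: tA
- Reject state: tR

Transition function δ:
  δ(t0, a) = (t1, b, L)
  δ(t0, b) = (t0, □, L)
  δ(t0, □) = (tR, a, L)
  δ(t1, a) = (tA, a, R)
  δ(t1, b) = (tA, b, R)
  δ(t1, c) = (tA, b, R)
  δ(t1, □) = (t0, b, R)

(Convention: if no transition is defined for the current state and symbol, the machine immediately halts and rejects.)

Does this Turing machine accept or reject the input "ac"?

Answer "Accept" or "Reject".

Execution trace:
Initial: [t0]ac
Step 1: δ(t0, a) = (t1, b, L) → [t1]□bc
Step 2: δ(t1, □) = (t0, b, R) → b[t0]bc
Step 3: δ(t0, b) = (t0, □, L) → [t0]b□c
Step 4: δ(t0, b) = (t0, □, L) → [t0]□□□c
Step 5: δ(t0, □) = (tR, a, L) → [tR]□a□□c

The machine reaches the reject state tR and halts.

Answer: Reject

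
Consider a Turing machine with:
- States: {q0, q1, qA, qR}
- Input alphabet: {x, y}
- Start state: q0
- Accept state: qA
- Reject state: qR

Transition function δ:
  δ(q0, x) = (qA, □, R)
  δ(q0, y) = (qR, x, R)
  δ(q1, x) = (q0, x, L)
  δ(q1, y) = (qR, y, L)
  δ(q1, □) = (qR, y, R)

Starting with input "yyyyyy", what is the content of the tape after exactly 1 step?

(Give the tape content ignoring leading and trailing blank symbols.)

Execution trace:
Initial: [q0]yyyyyy
Step 1: δ(q0, y) = (qR, x, R) → x[qR]yyyyy

The machine reaches the reject state qR and halts.

After 1 step, the tape (ignoring leading/trailing blanks) is: xyyyyy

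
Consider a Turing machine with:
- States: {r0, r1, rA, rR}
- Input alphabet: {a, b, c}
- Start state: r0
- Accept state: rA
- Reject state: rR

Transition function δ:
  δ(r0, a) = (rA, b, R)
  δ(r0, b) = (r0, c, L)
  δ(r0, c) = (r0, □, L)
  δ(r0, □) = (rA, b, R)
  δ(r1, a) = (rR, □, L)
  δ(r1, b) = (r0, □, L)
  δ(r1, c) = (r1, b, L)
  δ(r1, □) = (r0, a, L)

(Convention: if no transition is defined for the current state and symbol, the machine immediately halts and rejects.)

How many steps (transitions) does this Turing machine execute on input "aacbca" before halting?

Execution trace:
Initial: [r0]aacbca
Step 1: δ(r0, a) = (rA, b, R) → b[rA]acbca

The machine reaches the accept state rA and halts.

The machine executed 1 step before halting.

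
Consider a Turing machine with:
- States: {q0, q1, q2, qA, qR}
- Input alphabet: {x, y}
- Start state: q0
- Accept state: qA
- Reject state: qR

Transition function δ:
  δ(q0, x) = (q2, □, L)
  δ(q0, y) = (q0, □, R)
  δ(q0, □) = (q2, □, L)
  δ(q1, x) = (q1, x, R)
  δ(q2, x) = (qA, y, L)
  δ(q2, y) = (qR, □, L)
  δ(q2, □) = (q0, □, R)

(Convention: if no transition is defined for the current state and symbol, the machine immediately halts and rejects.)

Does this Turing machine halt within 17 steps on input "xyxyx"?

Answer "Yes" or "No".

Execution trace:
Initial: [q0]xyxyx
Step 1: δ(q0, x) = (q2, □, L) → [q2]□□yxyx
Step 2: δ(q2, □) = (q0, □, R) → □[q0]□yxyx
Step 3: δ(q0, □) = (q2, □, L) → [q2]□□yxyx
Step 4: δ(q2, □) = (q0, □, R) → □[q0]□yxyx
Step 5: δ(q0, □) = (q2, □, L) → [q2]□□yxyx
Step 6: δ(q2, □) = (q0, □, R) → □[q0]□yxyx
Step 7: δ(q0, □) = (q2, □, L) → [q2]□□yxyx
Step 8: δ(q2, □) = (q0, □, R) → □[q0]□yxyx
Step 9: δ(q0, □) = (q2, □, L) → [q2]□□yxyx
Step 10: δ(q2, □) = (q0, □, R) → □[q0]□yxyx
Step 11: δ(q0, □) = (q2, □, L) → [q2]□□yxyx
Step 12: δ(q2, □) = (q0, □, R) → □[q0]□yxyx
Step 13: δ(q0, □) = (q2, □, L) → [q2]□□yxyx
Step 14: δ(q2, □) = (q0, □, R) → □[q0]□yxyx
Step 15: δ(q0, □) = (q2, □, L) → [q2]□□yxyx
Step 16: δ(q2, □) = (q0, □, R) → □[q0]□yxyx
Step 17: δ(q0, □) = (q2, □, L) → [q2]□□yxyx

The machine has not reached a halting state after 17 steps.
The machine did not halt within the 17-step bound.

Answer: No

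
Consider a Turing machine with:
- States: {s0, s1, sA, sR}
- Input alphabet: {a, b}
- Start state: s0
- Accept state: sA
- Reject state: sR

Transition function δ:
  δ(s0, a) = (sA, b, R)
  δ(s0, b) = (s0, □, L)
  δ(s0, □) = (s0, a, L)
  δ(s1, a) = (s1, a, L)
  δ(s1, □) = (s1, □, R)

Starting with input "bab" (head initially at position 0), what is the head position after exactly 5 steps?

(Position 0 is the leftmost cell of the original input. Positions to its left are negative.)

Execution trace (head position shown):
Step 0: [s0]bab  (head at position 0)
Step 1: move left → [s0]□□ab  (head at position -1)
Step 2: move left → [s0]□a□ab  (head at position -2)
Step 3: move left → [s0]□aa□ab  (head at position -3)
Step 4: move left → [s0]□aaa□ab  (head at position -4)
Step 5: move left → [s0]□aaaa□ab  (head at position -5)

After 5 steps, the head is at position -5.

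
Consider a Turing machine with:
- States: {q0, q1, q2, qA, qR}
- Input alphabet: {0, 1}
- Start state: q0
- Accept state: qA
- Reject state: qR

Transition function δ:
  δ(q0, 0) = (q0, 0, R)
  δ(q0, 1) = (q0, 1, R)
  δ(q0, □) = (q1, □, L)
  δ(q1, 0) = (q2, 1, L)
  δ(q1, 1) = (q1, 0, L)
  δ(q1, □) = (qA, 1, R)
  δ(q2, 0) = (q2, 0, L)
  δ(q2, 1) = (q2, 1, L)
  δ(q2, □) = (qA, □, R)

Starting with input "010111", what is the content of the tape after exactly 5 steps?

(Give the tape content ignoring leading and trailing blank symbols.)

Execution trace:
Initial: [q0]010111
Step 1: δ(q0, 0) = (q0, 0, R) → 0[q0]10111
Step 2: δ(q0, 1) = (q0, 1, R) → 01[q0]0111
Step 3: δ(q0, 0) = (q0, 0, R) → 010[q0]111
Step 4: δ(q0, 1) = (q0, 1, R) → 0101[q0]11
Step 5: δ(q0, 1) = (q0, 1, R) → 01011[q0]1

After 5 steps, the tape (ignoring leading/trailing blanks) is: 010111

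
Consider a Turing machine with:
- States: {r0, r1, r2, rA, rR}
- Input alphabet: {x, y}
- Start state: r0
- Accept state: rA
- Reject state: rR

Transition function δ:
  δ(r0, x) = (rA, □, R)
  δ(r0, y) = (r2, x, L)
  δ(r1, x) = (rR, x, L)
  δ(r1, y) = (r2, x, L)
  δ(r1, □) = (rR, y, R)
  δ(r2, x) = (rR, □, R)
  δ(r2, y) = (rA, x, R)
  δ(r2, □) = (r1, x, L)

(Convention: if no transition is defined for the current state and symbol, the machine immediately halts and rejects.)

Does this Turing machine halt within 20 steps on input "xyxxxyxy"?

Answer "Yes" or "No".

Execution trace:
Initial: [r0]xyxxxyxy
Step 1: δ(r0, x) = (rA, □, R) → □[rA]yxxxyxy

The machine reaches the accept state rA and halts.
The machine halted after 1 step (within the 20-step bound).

Answer: Yes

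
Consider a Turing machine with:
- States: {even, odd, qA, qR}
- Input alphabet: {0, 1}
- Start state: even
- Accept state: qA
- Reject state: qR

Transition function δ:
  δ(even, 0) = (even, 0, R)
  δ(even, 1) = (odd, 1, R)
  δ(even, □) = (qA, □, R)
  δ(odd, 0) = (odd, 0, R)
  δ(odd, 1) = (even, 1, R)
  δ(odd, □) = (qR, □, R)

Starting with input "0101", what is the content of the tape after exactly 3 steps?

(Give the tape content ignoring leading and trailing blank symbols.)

Execution trace:
Initial: [even]0101
Step 1: δ(even, 0) = (even, 0, R) → 0[even]101
Step 2: δ(even, 1) = (odd, 1, R) → 01[odd]01
Step 3: δ(odd, 0) = (odd, 0, R) → 010[odd]1

After 3 steps, the tape (ignoring leading/trailing blanks) is: 0101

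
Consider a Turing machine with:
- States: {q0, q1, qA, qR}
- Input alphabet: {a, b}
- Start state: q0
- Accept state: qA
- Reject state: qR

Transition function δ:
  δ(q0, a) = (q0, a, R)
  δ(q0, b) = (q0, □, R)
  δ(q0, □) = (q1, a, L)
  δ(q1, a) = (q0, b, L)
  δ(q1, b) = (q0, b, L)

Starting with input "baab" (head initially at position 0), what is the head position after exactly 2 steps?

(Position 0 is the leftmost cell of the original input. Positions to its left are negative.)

Execution trace (head position shown):
Step 0: [q0]baab  (head at position 0)
Step 1: move right → □[q0]aab  (head at position 1)
Step 2: move right → □a[q0]ab  (head at position 2)

After 2 steps, the head is at position 2.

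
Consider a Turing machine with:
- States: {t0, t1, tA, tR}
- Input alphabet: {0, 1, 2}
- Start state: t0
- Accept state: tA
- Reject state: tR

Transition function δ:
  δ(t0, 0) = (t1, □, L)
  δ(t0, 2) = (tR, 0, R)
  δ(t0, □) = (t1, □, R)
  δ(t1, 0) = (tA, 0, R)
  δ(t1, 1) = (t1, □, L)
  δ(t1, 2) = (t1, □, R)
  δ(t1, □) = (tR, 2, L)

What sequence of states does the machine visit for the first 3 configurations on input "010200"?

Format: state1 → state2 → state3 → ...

Execution trace:
Initial: [t0]010200
Step 1: δ(t0, 0) = (t1, □, L) → [t1]□□10200
Step 2: δ(t1, □) = (tR, 2, L) → [tR]□2□10200

The machine reaches the reject state tR and halts.

State sequence: t0 → t1 → tR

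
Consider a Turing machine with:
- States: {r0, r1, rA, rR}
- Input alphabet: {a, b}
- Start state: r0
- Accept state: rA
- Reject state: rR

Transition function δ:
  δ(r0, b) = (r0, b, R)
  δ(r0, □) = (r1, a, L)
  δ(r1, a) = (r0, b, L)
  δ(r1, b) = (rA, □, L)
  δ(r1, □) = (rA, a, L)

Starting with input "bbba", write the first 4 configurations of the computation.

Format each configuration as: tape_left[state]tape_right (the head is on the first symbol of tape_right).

Transitions applied:
Step 1: δ(r0, b) = (r0, b, R)
Step 2: δ(r0, b) = (r0, b, R)
Step 3: δ(r0, b) = (r0, b, R)

The first 4 configurations are:
[r0]bbba ⊢ b[r0]bba ⊢ bb[r0]ba ⊢ bbb[r0]a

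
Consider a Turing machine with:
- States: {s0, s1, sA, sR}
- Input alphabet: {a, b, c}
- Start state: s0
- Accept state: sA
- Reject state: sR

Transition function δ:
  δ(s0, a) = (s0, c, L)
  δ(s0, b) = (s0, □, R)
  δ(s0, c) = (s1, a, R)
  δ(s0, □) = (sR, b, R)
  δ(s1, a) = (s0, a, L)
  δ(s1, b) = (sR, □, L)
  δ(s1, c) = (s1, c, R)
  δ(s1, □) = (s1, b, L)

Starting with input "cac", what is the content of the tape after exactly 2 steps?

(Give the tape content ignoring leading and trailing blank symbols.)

Execution trace:
Initial: [s0]cac
Step 1: δ(s0, c) = (s1, a, R) → a[s1]ac
Step 2: δ(s1, a) = (s0, a, L) → [s0]aac

After 2 steps, the tape (ignoring leading/trailing blanks) is: aac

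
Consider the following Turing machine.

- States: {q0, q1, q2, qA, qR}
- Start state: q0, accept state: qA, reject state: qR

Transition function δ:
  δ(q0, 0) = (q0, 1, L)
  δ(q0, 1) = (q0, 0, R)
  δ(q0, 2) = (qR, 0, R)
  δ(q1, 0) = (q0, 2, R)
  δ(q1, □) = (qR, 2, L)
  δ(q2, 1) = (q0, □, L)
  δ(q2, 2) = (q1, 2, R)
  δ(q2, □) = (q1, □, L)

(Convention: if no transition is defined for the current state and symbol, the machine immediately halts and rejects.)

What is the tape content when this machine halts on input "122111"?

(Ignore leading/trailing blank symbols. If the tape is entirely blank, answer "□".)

Execution trace:
Initial: [q0]122111
Step 1: δ(q0, 1) = (q0, 0, R) → 0[q0]22111
Step 2: δ(q0, 2) = (qR, 0, R) → 00[qR]2111

The machine reaches the reject state qR and halts.

Final tape (ignoring leading/trailing blanks): 002111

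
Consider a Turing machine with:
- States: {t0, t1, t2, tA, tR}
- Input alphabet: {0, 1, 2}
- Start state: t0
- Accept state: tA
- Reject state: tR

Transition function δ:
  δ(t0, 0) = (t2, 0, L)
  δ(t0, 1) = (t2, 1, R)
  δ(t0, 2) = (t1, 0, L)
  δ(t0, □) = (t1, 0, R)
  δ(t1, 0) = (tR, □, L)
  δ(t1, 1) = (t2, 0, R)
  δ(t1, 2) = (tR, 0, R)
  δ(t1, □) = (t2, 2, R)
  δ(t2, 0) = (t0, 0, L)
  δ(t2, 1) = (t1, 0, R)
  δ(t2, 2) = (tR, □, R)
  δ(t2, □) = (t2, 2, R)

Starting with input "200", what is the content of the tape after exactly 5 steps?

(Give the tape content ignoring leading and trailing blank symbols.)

Execution trace:
Initial: [t0]200
Step 1: δ(t0, 2) = (t1, 0, L) → [t1]□000
Step 2: δ(t1, □) = (t2, 2, R) → 2[t2]000
Step 3: δ(t2, 0) = (t0, 0, L) → [t0]2000
Step 4: δ(t0, 2) = (t1, 0, L) → [t1]□0000
Step 5: δ(t1, □) = (t2, 2, R) → 2[t2]0000

After 5 steps, the tape (ignoring leading/trailing blanks) is: 20000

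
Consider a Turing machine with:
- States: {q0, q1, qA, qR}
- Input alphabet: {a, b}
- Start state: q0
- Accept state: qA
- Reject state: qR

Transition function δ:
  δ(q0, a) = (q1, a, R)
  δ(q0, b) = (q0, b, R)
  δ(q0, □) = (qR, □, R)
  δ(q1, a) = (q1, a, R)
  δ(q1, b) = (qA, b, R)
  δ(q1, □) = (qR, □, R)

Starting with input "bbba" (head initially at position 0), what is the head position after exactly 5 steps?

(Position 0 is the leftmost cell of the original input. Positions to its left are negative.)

Execution trace (head position shown):
Step 0: [q0]bbba  (head at position 0)
Step 1: move right → b[q0]bba  (head at position 1)
Step 2: move right → bb[q0]ba  (head at position 2)
Step 3: move right → bbb[q0]a  (head at position 3)
Step 4: move right → bbba[q1]□  (head at position 4)
Step 5: move right → bbba□[qR]□  (head at position 5)

After 5 steps, the head is at position 5.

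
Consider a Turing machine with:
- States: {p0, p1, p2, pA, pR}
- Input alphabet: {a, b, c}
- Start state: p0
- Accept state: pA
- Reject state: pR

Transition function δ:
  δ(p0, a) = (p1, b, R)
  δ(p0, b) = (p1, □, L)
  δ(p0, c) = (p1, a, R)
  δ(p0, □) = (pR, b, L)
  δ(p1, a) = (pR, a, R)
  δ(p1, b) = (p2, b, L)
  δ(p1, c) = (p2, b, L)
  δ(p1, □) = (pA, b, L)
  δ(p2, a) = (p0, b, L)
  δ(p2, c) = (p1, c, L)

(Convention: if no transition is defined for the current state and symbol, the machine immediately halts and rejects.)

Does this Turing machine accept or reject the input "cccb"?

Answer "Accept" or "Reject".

Execution trace:
Initial: [p0]cccb
Step 1: δ(p0, c) = (p1, a, R) → a[p1]ccb
Step 2: δ(p1, c) = (p2, b, L) → [p2]abcb
Step 3: δ(p2, a) = (p0, b, L) → [p0]□bbcb
Step 4: δ(p0, □) = (pR, b, L) → [pR]□bbbcb

The machine reaches the reject state pR and halts.

Answer: Reject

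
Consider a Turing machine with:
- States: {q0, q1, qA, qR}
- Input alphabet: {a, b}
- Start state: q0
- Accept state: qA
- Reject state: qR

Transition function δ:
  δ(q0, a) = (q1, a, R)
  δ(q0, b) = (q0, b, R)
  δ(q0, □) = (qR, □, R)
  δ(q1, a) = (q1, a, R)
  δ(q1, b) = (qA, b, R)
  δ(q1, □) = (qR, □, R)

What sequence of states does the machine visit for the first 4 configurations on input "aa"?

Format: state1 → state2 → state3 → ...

Execution trace:
Initial: [q0]aa
Step 1: δ(q0, a) = (q1, a, R) → a[q1]a
Step 2: δ(q1, a) = (q1, a, R) → aa[q1]□
Step 3: δ(q1, □) = (qR, □, R) → aa□[qR]□

The machine reaches the reject state qR and halts.

State sequence: q0 → q1 → q1 → qR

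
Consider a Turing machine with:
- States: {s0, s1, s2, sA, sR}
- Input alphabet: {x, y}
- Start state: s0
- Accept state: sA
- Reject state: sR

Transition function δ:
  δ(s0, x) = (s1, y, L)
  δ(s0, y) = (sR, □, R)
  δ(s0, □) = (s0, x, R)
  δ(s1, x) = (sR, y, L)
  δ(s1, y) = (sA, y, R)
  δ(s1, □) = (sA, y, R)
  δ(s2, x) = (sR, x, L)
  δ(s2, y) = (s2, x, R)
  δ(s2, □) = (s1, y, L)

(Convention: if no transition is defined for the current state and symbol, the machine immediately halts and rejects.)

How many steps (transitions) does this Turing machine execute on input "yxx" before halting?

Execution trace:
Initial: [s0]yxx
Step 1: δ(s0, y) = (sR, □, R) → □[sR]xx

The machine reaches the reject state sR and halts.

The machine executed 1 step before halting.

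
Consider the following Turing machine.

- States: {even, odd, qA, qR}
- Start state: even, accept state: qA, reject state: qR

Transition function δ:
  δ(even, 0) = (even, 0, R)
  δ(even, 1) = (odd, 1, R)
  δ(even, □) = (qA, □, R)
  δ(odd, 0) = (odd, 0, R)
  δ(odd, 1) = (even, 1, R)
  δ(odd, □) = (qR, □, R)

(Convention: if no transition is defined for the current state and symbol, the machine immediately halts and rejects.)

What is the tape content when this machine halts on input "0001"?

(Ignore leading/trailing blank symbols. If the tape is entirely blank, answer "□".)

Execution trace:
Initial: [even]0001
Step 1: δ(even, 0) = (even, 0, R) → 0[even]001
Step 2: δ(even, 0) = (even, 0, R) → 00[even]01
Step 3: δ(even, 0) = (even, 0, R) → 000[even]1
Step 4: δ(even, 1) = (odd, 1, R) → 0001[odd]□
Step 5: δ(odd, □) = (qR, □, R) → 0001□[qR]□

The machine reaches the reject state qR and halts.

Final tape (ignoring leading/trailing blanks): 0001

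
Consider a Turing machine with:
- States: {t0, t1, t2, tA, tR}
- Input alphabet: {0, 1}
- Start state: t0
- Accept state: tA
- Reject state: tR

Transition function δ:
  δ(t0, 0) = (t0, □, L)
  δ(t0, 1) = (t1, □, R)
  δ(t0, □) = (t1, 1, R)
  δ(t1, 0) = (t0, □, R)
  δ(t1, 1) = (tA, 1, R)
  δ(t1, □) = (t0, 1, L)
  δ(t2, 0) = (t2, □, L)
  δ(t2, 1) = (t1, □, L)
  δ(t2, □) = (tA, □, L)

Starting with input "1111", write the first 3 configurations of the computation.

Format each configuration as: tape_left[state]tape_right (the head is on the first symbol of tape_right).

Transitions applied:
Step 1: δ(t0, 1) = (t1, □, R)
Step 2: δ(t1, 1) = (tA, 1, R)

The first 3 configurations are:
[t0]1111 ⊢ □[t1]111 ⊢ □1[tA]11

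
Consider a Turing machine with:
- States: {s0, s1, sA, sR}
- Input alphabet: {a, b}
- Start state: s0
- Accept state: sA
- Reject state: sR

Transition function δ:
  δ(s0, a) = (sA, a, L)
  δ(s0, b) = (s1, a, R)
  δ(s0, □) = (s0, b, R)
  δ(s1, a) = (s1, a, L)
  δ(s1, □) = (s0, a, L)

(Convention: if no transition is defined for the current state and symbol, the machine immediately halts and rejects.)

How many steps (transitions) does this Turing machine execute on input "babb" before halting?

Execution trace:
Initial: [s0]babb
Step 1: δ(s0, b) = (s1, a, R) → a[s1]abb
Step 2: δ(s1, a) = (s1, a, L) → [s1]aabb
Step 3: δ(s1, a) = (s1, a, L) → [s1]□aabb
Step 4: δ(s1, □) = (s0, a, L) → [s0]□aaabb
Step 5: δ(s0, □) = (s0, b, R) → b[s0]aaabb
Step 6: δ(s0, a) = (sA, a, L) → [sA]baaabb

The machine reaches the accept state sA and halts.

The machine executed 6 steps before halting.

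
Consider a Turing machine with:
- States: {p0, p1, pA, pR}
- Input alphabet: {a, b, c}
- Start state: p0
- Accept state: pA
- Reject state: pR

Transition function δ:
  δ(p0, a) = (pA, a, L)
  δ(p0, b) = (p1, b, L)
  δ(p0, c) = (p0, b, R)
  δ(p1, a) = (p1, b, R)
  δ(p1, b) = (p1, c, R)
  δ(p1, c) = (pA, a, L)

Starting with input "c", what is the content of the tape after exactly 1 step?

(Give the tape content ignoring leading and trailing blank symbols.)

Execution trace:
Initial: [p0]c
Step 1: δ(p0, c) = (p0, b, R) → b[p0]□

No transition is defined for δ(p0, □). By convention the machine halts and rejects.

After 1 step, the tape (ignoring leading/trailing blanks) is: b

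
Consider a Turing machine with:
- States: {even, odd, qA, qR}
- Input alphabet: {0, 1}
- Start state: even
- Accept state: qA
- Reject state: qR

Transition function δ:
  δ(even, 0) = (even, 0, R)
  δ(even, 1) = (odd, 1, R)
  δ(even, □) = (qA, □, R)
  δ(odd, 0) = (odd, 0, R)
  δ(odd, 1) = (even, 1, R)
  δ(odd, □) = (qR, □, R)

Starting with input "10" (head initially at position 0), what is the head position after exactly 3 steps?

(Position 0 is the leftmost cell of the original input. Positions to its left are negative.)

Execution trace (head position shown):
Step 0: [even]10  (head at position 0)
Step 1: move right → 1[odd]0  (head at position 1)
Step 2: move right → 10[odd]□  (head at position 2)
Step 3: move right → 10□[qR]□  (head at position 3)

After 3 steps, the head is at position 3.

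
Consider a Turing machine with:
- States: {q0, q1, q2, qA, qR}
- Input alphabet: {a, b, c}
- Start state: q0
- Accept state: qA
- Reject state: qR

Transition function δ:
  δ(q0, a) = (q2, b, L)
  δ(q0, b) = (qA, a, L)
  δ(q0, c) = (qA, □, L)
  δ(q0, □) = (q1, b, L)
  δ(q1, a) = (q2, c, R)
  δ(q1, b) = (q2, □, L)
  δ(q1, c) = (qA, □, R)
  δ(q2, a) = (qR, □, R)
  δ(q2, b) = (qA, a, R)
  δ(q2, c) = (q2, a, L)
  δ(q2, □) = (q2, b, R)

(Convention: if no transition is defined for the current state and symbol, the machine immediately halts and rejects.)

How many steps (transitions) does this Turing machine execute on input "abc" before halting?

Execution trace:
Initial: [q0]abc
Step 1: δ(q0, a) = (q2, b, L) → [q2]□bbc
Step 2: δ(q2, □) = (q2, b, R) → b[q2]bbc
Step 3: δ(q2, b) = (qA, a, R) → ba[qA]bc

The machine reaches the accept state qA and halts.

The machine executed 3 steps before halting.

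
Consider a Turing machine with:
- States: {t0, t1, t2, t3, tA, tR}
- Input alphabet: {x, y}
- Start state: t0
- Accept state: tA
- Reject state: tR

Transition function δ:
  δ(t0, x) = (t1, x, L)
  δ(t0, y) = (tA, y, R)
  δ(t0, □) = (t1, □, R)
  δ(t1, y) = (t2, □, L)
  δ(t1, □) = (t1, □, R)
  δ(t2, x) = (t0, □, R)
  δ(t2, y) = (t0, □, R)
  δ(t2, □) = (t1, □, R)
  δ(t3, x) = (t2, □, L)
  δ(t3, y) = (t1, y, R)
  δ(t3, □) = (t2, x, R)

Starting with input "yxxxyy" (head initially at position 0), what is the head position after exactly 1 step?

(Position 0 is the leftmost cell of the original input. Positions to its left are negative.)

Execution trace (head position shown):
Step 0: [t0]yxxxyy  (head at position 0)
Step 1: move right → y[tA]xxxyy  (head at position 1)

After 1 step, the head is at position 1.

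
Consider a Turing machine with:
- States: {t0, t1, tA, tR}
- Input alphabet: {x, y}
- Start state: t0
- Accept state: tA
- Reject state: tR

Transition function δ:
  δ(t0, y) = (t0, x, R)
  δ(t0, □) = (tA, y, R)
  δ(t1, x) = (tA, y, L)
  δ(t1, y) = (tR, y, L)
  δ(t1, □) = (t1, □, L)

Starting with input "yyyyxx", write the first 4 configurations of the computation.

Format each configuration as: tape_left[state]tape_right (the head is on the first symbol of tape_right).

Transitions applied:
Step 1: δ(t0, y) = (t0, x, R)
Step 2: δ(t0, y) = (t0, x, R)
Step 3: δ(t0, y) = (t0, x, R)

The first 4 configurations are:
[t0]yyyyxx ⊢ x[t0]yyyxx ⊢ xx[t0]yyxx ⊢ xxx[t0]yxx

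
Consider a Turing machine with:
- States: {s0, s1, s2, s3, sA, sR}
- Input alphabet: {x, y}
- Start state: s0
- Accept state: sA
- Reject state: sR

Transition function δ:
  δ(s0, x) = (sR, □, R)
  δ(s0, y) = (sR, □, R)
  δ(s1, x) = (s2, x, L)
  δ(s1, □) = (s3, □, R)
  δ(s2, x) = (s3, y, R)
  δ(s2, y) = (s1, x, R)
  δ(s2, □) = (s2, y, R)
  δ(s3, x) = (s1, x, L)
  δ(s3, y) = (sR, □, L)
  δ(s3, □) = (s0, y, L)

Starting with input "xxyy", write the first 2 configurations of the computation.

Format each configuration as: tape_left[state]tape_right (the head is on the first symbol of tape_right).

Transitions applied:
Step 1: δ(s0, x) = (sR, □, R)

The first 2 configurations are:
[s0]xxyy ⊢ □[sR]xyy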